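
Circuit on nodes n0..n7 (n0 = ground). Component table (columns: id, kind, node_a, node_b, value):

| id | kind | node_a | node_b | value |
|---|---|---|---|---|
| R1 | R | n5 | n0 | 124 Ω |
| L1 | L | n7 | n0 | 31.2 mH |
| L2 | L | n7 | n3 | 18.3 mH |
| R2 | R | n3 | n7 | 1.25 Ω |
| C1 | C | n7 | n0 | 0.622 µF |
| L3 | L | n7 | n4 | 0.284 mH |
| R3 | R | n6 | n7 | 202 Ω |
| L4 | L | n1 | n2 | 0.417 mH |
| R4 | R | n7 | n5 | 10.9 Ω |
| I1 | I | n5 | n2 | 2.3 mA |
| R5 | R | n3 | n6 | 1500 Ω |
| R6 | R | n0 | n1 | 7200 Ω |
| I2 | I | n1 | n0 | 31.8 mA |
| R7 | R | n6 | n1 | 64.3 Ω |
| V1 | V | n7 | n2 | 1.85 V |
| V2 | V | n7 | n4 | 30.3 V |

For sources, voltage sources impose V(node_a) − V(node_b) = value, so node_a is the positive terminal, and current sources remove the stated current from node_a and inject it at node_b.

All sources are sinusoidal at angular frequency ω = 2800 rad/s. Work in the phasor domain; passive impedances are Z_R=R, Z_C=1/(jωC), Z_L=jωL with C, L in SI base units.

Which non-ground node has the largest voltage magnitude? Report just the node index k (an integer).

MNA unknowns: 7 node voltages V₁..V_7 plus 2 source currents (V1, V2)
R1: Y=0.008065+0.000j on G[5,0]
L1: Y=0.000-0.01145j on G[7,0]
L2: Y=0.000-0.01952j on G[7,3]
R2: Y=0.8000+0.000j on G[3,7]
C1: Y=0.000+0.001742j on G[7,0]
L3: Y=0.000-1.258j on G[7,4]
R3: Y=0.004950+0.000j on G[6,7]
L4: Y=0.000-0.8565j on G[1,2]
R4: Y=0.09174+0.000j on G[7,5]
I1: z[5]−=0.0023, z[2]+=0.0023
R5: Y=0.0006667+0.000j on G[3,6]
R6: Y=0.0001389+0.000j on G[0,1]
I2: z[1]−=0.0318, z[0]+=0.0318
R7: Y=0.01555+0.000j on G[6,1]
V1: row V7−V2=1.85, i_V1 at 7,2
V2: row V7−V4=30.3, i_V2 at 7,4
solve → V1=-3.417-2.040j, V2=-3.416-2.012j, V3=-1.567-2.012j, V4=-31.87-2.012j, V5=-1.463-1.850j, V6=-2.926-2.033j, V7=-1.566-2.012j
aux → i_V1=0.02139-0.0003974j, i_V2=0.000+38.10j

4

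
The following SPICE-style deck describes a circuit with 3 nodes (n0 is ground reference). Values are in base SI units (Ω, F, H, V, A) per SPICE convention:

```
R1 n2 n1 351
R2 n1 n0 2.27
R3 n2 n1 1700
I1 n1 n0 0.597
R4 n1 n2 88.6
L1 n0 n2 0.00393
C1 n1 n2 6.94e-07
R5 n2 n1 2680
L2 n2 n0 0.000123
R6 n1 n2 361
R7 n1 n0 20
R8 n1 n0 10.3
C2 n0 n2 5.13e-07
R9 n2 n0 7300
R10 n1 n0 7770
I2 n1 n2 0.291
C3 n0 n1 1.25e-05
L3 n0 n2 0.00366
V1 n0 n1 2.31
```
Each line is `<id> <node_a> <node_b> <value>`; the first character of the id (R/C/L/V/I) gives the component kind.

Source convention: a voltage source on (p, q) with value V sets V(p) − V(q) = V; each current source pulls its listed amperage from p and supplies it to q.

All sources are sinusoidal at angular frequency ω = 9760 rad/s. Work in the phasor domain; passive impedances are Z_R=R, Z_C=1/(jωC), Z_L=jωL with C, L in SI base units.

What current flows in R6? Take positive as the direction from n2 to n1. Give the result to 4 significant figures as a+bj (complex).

Element admittances at ω=9760 rad/s:
  Y(R1) = 0.002849+0.000j S between n2,n1
  Y(R2) = 0.4405+0.000j S between n1,n0
  Y(R3) = 0.0005882+0.000j S between n2,n1
  I1: injects 0.597 A into n0 (from n1)
  Y(R4) = 0.01129+0.000j S between n1,n2
  Y(L1) = 0.000-0.02607j S between n0,n2
  Y(C1) = 0.000+0.006773j S between n1,n2
  Y(R5) = 0.0003731+0.000j S between n2,n1
  Y(L2) = 0.000-0.8330j S between n2,n0
  Y(R6) = 0.002770+0.000j S between n1,n2
  Y(R7) = 0.05000+0.000j S between n1,n0
  Y(R8) = 0.09709+0.000j S between n1,n0
  Y(C2) = 0.000+0.005007j S between n0,n2
  Y(R9) = 0.0001370+0.000j S between n2,n0
  Y(R10) = 0.0001287+0.000j S between n1,n0
  I2: injects 0.291 A into n2 (from n1)
  Y(C3) = 0.000+0.1220j S between n0,n1
  Y(L3) = 0.000-0.02799j S between n0,n2
  V1: constraint V(n0)−V(n1) = 2.31
Assemble and solve the 3×3 MNA system:
  V(n1)=-2.310+0.000j  V(n2)=0.02373+0.2848j
  i(V1)=-0.5095-0.3027j

0.006465+0.0007890j A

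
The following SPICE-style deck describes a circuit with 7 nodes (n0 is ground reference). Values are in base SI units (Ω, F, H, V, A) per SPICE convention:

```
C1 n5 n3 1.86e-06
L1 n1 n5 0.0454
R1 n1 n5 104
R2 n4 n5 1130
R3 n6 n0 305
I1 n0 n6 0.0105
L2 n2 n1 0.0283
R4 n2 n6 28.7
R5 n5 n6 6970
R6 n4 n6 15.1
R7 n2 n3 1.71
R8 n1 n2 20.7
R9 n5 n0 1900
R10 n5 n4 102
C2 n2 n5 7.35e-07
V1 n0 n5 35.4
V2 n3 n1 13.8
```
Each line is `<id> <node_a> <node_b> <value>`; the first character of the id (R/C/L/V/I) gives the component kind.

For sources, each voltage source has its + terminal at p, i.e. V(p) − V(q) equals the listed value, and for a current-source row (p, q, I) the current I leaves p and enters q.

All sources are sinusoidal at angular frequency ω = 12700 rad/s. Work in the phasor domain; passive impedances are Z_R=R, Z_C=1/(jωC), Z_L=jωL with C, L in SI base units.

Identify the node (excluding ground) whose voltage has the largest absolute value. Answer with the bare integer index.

Element admittances at ω=12700 rad/s:
  Y(C1) = 0.000+0.02362j S between n5,n3
  Y(L1) = 0.000-0.001734j S between n1,n5
  Y(R1) = 0.009615+0.000j S between n1,n5
  Y(R2) = 0.0008850+0.000j S between n4,n5
  Y(R3) = 0.003279+0.000j S between n6,n0
  I1: injects 0.0105 A into n6 (from n0)
  Y(L2) = 0.000-0.002782j S between n2,n1
  Y(R4) = 0.03484+0.000j S between n2,n6
  Y(R5) = 0.0001435+0.000j S between n5,n6
  Y(R6) = 0.06623+0.000j S between n4,n6
  Y(R7) = 0.5848+0.000j S between n2,n3
  Y(R8) = 0.04831+0.000j S between n1,n2
  Y(R9) = 0.0005263+0.000j S between n5,n0
  Y(R10) = 0.009804+0.000j S between n5,n4
  Y(C2) = 0.000+0.009334j S between n2,n5
  V1: constraint V(n0)−V(n5) = 35.4
  V2: constraint V(n3)−V(n1) = 13.8
Assemble and solve the 8×8 MNA system:
  V(n1)=-46.21-5.755j  V(n2)=-33.43-5.645j  V(n3)=-32.41-5.755j  V(n4)=-31.86-3.568j  V(n5)=-35.40+0.000j  V(n6)=-31.29-4.144j
  i(V1)=-0.1317-0.01359j  i(V2)=-0.7317-0.006322j

1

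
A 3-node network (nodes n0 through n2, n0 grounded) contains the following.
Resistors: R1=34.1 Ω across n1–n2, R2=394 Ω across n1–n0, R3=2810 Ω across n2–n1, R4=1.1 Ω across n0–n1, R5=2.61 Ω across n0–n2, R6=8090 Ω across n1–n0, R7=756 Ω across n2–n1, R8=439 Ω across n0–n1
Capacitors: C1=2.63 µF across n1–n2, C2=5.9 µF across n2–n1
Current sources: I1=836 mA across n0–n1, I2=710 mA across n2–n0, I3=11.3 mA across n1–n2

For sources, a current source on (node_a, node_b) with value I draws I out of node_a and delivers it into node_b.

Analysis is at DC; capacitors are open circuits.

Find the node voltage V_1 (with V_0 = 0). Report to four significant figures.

0.8193 V

Apply KCL at each of the 2 non-ground nodes and solve the resulting linear system.
Node n1: branches {R1, R2, C1, R3, I1, R4, R6, C2, R7, R8, I3} → V_1 = 0.8193
Node n2: branches {R1, C1, R3, R5, I2, C2, R7, I3} → V_2 = -1.626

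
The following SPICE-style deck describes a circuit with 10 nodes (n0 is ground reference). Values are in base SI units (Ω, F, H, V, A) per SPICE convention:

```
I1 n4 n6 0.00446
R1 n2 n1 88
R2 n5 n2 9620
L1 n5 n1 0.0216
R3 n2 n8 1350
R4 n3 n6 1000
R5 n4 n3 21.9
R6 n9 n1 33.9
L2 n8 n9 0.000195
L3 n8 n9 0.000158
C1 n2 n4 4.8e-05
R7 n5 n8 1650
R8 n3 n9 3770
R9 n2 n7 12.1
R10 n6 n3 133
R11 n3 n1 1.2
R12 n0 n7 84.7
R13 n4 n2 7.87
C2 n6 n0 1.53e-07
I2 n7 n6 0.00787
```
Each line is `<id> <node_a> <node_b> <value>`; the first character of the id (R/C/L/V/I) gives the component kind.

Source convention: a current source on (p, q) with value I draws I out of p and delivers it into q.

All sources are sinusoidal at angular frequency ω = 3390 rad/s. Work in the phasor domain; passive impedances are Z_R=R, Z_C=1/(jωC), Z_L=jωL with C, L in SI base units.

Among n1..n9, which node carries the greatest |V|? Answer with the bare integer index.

Apply KCL at each of the 9 non-ground nodes and solve the resulting linear system.
Node n1: branches {R1, L1, R6, R11} → V_1 = 0.3029-0.1191j
Node n2: branches {R1, R2, R3, C1, R9, R13} → V_2 = 0.08391-0.08735j
Node n3: branches {R4, R5, R8, R10, R11} → V_3 = 0.3061-0.1196j
Node n4: branches {I1, R5, C1, R13} → V_4 = 0.09709-0.1083j
Node n5: branches {R2, L1, R7} → V_5 = 0.3025-0.1210j
Node n6: branches {I1, R4, R10, C2, I2} → V_6 = 1.740-0.2255j
Node n7: branches {R9, R12, I2} → V_7 = -0.009906-0.07643j
Node n8: branches {R3, L2, L3, R7} → V_8 = 0.2977-0.1184j
Node n9: branches {R6, L2, L3, R8} → V_9 = 0.2977-0.1184j

6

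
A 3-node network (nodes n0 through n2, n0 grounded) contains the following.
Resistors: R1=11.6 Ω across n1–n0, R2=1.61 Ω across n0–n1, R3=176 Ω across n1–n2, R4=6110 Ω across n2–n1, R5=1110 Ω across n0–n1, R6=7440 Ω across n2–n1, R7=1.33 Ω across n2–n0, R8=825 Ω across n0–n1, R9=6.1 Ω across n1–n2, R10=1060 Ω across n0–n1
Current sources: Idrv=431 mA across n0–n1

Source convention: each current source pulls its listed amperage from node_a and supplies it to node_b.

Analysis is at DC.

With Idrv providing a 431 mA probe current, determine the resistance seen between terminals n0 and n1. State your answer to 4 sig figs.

Element admittances at DC:
  Y(R1) = 0.08621 S between n1,n0
  Y(R2) = 0.6211 S between n0,n1
  Y(R3) = 0.005682 S between n1,n2
  Y(R4) = 0.0001637 S between n2,n1
  Y(R5) = 0.0009009 S between n0,n1
  Y(R6) = 0.0001344 S between n2,n1
  Y(R7) = 0.7519 S between n2,n0
  Y(R8) = 0.001212 S between n0,n1
  Y(R9) = 0.1639 S between n1,n2
  Y(R10) = 0.0009434 S between n0,n1
  Idrv: injects 0.431 A into n1 (from n0)
Assemble and solve the 2×2 MNA system:
  V(n1)=0.5077  V(n2)=0.09358

R_eq = 1.178 Ω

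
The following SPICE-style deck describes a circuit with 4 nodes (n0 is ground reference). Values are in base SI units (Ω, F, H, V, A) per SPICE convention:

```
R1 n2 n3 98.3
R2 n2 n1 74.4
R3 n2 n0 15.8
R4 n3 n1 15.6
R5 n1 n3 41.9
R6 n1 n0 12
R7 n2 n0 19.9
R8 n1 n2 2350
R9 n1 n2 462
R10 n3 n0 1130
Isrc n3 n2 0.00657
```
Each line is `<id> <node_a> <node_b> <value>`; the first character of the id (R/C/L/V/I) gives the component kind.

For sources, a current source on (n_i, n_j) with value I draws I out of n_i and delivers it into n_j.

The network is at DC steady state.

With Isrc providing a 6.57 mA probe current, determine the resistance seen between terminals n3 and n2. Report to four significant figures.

Apply KCL at each of the 3 non-ground nodes and solve the resulting linear system.
Node n1: branches {R2, R4, R5, R6, R8, R9} → V_1 = -0.04559
Node n2: branches {R1, R2, R3, R7, R8, R9, Isrc} → V_2 = 0.03426
Node n3: branches {R1, R4, R5, R10, Isrc} → V_3 = -0.1033

R_eq = 20.94 Ω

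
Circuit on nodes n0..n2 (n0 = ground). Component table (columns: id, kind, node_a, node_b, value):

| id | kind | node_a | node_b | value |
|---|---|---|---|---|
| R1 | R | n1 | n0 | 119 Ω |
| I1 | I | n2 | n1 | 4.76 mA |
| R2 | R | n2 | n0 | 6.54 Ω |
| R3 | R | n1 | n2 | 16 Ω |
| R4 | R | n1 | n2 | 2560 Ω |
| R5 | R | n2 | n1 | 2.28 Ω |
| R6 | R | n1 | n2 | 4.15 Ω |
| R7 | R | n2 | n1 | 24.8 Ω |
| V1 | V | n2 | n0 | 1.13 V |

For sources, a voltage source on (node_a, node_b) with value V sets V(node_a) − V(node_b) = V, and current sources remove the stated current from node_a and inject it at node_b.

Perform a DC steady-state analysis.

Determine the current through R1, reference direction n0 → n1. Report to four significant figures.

-0.009445 A

MNA unknowns: 2 node voltages V₁..V_2 plus 1 source current (V1)
R1: Y=0.008403 on G[1,0]
I1: z[2]−=0.00476, z[1]+=0.00476
R2: Y=0.1529 on G[2,0]
R3: Y=0.06250 on G[1,2]
R4: Y=0.0003906 on G[1,2]
R5: Y=0.4386 on G[2,1]
R6: Y=0.2410 on G[1,2]
R7: Y=0.04032 on G[2,1]
V1: row V2−V0=1.13, i_V1 at 2,0
solve → V1=1.124, V2=1.130
aux → i_V1=-0.1822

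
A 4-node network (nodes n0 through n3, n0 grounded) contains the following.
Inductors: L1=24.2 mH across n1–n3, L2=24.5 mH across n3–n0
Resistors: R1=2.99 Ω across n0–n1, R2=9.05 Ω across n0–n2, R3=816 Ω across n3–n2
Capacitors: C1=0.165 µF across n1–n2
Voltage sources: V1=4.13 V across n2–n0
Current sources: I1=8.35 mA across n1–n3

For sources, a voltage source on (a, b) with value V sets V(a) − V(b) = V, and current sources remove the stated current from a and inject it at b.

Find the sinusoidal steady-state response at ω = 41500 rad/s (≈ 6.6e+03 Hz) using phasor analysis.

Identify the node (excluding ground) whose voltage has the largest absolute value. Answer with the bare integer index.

MNA unknowns: 3 node voltages V₁..V_3 plus 1 source current (V1)
L1: Y=0.000-0.0009957j on G[1,3]
R1: Y=0.3344+0.000j on G[0,1]
L2: Y=0.000-0.0009835j on G[3,0]
R2: Y=0.1105+0.000j on G[0,2]
R3: Y=0.001225+0.000j on G[3,2]
C1: Y=0.000+0.006848j on G[1,2]
V1: row V2−V0=4.13, i_V1 at 2,0
I1: z[1]−=0.00835, z[3]+=0.00835
solve → V1=-0.008972+0.07564j, V2=4.130+0.000j, V3=3.047+4.928j
aux → i_V1=-0.4582-0.02230j

3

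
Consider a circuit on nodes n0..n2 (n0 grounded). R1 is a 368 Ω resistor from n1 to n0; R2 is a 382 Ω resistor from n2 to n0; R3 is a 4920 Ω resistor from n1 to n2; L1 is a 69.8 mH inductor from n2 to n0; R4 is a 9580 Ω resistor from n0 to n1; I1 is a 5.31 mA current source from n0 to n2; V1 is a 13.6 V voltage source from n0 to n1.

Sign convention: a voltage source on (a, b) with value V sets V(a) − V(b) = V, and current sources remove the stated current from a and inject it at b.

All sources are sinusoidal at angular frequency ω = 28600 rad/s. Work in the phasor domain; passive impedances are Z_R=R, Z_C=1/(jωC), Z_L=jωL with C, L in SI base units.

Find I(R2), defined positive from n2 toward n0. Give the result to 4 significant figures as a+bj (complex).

Element admittances at ω=28600 rad/s:
  Y(R1) = 0.002717+0.000j S between n1,n0
  Y(R2) = 0.002618+0.000j S between n2,n0
  Y(R3) = 0.0002033+0.000j S between n1,n2
  Y(L1) = 0.000-0.0005009j S between n2,n0
  Y(R4) = 0.0001044+0.000j S between n0,n1
  I1: injects 0.00531 A into n2 (from n0)
  V1: constraint V(n0)−V(n1) = 13.6
Assemble and solve the 3×3 MNA system:
  V(n1)=-13.60+0.000j  V(n2)=0.8748+0.1553j
  i(V1)=-0.04132-3.157e-05j

0.002290+0.0004067j A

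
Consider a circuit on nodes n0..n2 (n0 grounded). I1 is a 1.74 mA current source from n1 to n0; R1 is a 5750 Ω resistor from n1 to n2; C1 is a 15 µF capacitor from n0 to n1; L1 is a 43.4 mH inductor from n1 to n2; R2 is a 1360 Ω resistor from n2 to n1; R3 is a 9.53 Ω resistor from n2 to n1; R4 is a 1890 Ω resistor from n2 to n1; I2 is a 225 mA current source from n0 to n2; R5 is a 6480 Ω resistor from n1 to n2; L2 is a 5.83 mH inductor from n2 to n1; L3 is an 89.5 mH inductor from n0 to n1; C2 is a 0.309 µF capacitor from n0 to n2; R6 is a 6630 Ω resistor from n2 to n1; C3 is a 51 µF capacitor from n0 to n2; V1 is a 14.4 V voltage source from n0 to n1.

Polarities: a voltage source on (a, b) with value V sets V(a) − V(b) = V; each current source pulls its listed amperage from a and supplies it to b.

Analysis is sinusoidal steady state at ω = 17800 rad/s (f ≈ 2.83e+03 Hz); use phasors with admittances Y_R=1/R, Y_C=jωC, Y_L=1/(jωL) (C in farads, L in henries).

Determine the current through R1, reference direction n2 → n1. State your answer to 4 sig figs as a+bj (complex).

MNA unknowns: 2 node voltages V₁..V_2 plus 1 source current (V1)
I1: z[1]−=0.00174, z[0]+=0.00174
R1: Y=0.0001739+0.000j on G[1,2]
C1: Y=0.000+0.2670j on G[0,1]
L1: Y=0.000-0.001294j on G[1,2]
R2: Y=0.0007353+0.000j on G[2,1]
R3: Y=0.1049+0.000j on G[2,1]
R4: Y=0.0005291+0.000j on G[2,1]
I2: z[0]−=0.225, z[2]+=0.225
R5: Y=0.0001543+0.000j on G[1,2]
L2: Y=0.000-0.009636j on G[2,1]
L3: Y=0.000-0.0006277j on G[0,1]
C2: Y=0.000+0.005500j on G[0,2]
R6: Y=0.0001508+0.000j on G[2,1]
C3: Y=0.000+0.9078j on G[0,2]
V1: row V0−V1=14.4, i_V1 at 0,1
solve → V1=-14.40+0.000j, V2=0.002630+1.453j
aux → i_V1=-1.551-3.833j

0.002505+0.0002527j A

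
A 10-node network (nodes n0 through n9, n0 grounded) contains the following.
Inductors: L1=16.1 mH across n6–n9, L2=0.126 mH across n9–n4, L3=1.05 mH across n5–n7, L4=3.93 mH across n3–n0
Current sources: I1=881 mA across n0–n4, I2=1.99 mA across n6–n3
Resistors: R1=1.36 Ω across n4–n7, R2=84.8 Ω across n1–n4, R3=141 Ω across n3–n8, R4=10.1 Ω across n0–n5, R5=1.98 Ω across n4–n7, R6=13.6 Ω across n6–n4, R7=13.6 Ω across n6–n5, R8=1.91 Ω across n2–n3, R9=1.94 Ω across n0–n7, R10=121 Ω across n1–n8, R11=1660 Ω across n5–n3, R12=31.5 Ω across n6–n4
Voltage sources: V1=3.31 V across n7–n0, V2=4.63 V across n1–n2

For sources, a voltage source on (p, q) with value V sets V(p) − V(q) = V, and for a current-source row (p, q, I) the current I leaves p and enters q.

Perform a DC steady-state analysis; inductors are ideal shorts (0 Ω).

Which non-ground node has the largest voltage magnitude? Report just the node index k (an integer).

Apply KCL at each of the 9 non-ground nodes and solve the resulting linear system.
Node n1: branches {R2, R10, V2} → V_1 = 4.583
Node n2: branches {R8, V2} → V_2 = -0.04690
Node n3: branches {R3, I2, L4, R8, R11} → V_3 = 0.000
Node n4: branches {I1, R1, R2, L2, R5, R6, R12} → V_4 = 3.984
Node n5: branches {R4, L3, R7, R11} → V_5 = 3.310
Node n6: branches {L1, I2, R6, R7, R12} → V_6 = 3.984
Node n7: branches {R1, R5, L3, R9, V1} → V_7 = 3.310
Node n8: branches {R3, R10} → V_8 = 2.466
Node n9: branches {L1, L2} → V_9 = 3.984
Source currents: i(L1)=-0.05158, i(L2)=-0.05158, i(L3)=-0.2801, i(L4)=-0.003076, i(V1)=-1.150, i(V2)=-0.02455

1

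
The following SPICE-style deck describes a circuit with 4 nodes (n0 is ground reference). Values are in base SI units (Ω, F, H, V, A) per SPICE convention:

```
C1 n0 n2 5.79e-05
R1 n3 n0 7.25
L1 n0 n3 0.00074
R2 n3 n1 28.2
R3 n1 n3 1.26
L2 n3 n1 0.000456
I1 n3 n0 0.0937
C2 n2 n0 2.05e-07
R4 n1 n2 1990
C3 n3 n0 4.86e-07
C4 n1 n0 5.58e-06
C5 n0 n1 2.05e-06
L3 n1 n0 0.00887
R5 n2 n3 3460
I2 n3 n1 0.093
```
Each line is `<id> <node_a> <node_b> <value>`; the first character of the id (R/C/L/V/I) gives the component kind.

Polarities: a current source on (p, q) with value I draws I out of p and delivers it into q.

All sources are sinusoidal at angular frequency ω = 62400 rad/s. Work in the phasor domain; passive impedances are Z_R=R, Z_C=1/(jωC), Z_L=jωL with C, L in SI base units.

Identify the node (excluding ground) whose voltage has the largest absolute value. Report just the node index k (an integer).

MNA unknowns: 3 node voltages V₁..V_3
C1: Y=0.000+3.613j on G[0,2]
R1: Y=0.1379+0.000j on G[3,0]
L1: Y=0.000-0.02166j on G[0,3]
R2: Y=0.03546+0.000j on G[3,1]
R3: Y=0.7937+0.000j on G[1,3]
L2: Y=0.000-0.03514j on G[3,1]
I1: z[3]−=0.0937, z[0]+=0.0937
C2: Y=0.000+0.01279j on G[2,0]
R4: Y=0.0005025+0.000j on G[1,2]
C3: Y=0.000+0.03033j on G[3,0]
C4: Y=0.000+0.3482j on G[1,0]
C5: Y=0.000+0.1279j on G[0,1]
L3: Y=0.000-0.001807j on G[1,0]
R5: Y=0.0002890+0.000j on G[2,3]
I2: z[3]−=0.093, z[1]+=0.093
solve → V1=-0.02797+0.1328j, V2=2.709e-05+2.103e-05j, V3=-0.2151+0.1090j

3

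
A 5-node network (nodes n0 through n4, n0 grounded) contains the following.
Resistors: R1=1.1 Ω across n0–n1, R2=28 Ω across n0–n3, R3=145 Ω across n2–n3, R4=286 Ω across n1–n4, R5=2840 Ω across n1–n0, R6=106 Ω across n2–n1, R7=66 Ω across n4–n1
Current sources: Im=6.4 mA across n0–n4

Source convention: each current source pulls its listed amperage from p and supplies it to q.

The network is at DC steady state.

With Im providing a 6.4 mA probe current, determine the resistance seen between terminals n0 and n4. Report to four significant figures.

MNA unknowns: 4 node voltages V₁..V_4
R1: Y=0.9091 on G[0,1]
R2: Y=0.03571 on G[0,3]
R3: Y=0.006897 on G[2,3]
R4: Y=0.003497 on G[1,4]
R5: Y=0.0003521 on G[1,0]
R6: Y=0.009434 on G[2,1]
R7: Y=0.01515 on G[4,1]
Im: z[0]−=0.0064, z[4]+=0.0064
solve → V1=0.007010, V2=0.004346, V3=0.0007035, V4=0.3502

R_eq = 54.72 Ω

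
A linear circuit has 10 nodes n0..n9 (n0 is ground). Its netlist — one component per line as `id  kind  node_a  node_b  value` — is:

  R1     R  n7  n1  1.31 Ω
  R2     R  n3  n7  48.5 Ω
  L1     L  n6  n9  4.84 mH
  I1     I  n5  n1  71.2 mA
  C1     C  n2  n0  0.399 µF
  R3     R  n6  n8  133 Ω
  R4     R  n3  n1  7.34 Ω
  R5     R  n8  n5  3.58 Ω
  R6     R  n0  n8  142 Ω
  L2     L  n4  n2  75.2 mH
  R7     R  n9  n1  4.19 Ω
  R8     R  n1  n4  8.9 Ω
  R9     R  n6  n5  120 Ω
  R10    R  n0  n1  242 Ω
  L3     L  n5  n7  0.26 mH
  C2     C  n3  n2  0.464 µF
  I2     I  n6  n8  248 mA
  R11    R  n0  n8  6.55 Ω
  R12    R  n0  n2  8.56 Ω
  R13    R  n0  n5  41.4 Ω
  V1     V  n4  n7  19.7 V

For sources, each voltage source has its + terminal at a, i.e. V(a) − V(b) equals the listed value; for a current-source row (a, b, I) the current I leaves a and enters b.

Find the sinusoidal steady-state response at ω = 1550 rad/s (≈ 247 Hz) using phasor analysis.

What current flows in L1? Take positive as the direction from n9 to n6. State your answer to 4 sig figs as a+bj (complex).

0.2559-0.02607j A

MNA unknowns: 9 node voltages V₁..V_9 plus 1 source current (V1)
R1: Y=0.7634+0.000j on G[7,1]
R2: Y=0.02062+0.000j on G[3,7]
L1: Y=0.000-0.1333j on G[6,9]
I1: z[5]−=0.0712, z[1]+=0.0712
C1: Y=0.000+0.0006184j on G[2,0]
R3: Y=0.007519+0.000j on G[6,8]
R4: Y=0.1362+0.000j on G[3,1]
R5: Y=0.2793+0.000j on G[8,5]
R6: Y=0.007042+0.000j on G[0,8]
L2: Y=0.000-0.008579j on G[4,2]
R7: Y=0.2387+0.000j on G[9,1]
R8: Y=0.1124+0.000j on G[1,4]
R9: Y=0.008333+0.000j on G[6,5]
R10: Y=0.004132+0.000j on G[0,1]
L3: Y=0.000-2.481j on G[5,7]
C2: Y=0.000+0.0007192j on G[3,2]
I2: z[6]−=0.248, z[8]+=0.248
R11: Y=0.1527+0.000j on G[0,8]
R12: Y=0.1168+0.000j on G[0,2]
R13: Y=0.02415+0.000j on G[0,5]
V1: row V4−V7=19.7, i_V1 at 4,7
solve → V1=1.276+1.190j, V2=0.1626-1.358j, V3=0.9900+1.183j, V4=18.71+1.167j, V5=-0.9175+1.252j, V6=0.008285-0.6204j, V7=-0.9900+1.167j, V8=-0.01844+0.7725j, V9=0.2039+1.299j
aux → i_V1=-1.981+0.1617j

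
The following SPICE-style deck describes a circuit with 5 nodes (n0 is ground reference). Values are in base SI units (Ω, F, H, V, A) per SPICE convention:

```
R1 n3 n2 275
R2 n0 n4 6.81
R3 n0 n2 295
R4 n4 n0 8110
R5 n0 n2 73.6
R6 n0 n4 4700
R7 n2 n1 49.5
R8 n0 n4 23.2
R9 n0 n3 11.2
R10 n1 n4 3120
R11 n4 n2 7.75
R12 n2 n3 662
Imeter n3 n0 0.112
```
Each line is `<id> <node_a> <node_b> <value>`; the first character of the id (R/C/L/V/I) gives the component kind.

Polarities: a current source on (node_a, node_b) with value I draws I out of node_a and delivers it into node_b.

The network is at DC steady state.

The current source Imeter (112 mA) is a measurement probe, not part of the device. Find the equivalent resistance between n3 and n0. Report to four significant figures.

R_eq = 10.62 Ω

Apply KCL at each of the 4 non-ground nodes and solve the resulting linear system.
Node n1: branches {R7, R10} → V_1 = -0.06118
Node n2: branches {R1, R3, R5, R7, R11, R12} → V_2 = -0.06176
Node n3: branches {R1, R9, R12, Imeter} → V_3 = -1.189
Node n4: branches {R2, R4, R6, R8, R10, R11} → V_4 = -0.02499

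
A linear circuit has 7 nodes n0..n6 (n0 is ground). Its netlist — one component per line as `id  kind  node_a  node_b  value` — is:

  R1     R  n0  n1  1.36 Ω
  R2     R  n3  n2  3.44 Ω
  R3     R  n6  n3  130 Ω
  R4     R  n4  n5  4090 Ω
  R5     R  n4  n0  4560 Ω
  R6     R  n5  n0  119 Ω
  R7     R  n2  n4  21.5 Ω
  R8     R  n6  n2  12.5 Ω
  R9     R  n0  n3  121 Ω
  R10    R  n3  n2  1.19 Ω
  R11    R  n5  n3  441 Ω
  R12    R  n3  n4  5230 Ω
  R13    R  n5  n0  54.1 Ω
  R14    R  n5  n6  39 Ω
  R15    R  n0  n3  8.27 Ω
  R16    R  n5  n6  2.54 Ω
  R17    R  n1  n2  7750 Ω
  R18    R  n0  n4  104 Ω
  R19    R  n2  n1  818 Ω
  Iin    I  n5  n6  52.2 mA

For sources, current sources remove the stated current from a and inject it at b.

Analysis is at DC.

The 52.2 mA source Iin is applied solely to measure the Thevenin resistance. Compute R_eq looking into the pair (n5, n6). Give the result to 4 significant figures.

R_eq = 2.280 Ω

Element admittances at DC:
  Y(R1) = 0.7353 S between n0,n1
  Y(R2) = 0.2907 S between n3,n2
  Y(R3) = 0.007692 S between n6,n3
  Y(R4) = 0.0002445 S between n4,n5
  Y(R5) = 0.0002193 S between n4,n0
  Y(R6) = 0.008403 S between n5,n0
  Y(R7) = 0.04651 S between n2,n4
  Y(R8) = 0.08000 S between n6,n2
  Y(R9) = 0.008264 S between n0,n3
  Y(R10) = 0.8403 S between n3,n2
  Y(R11) = 0.002268 S between n5,n3
  Y(R12) = 0.0001912 S between n3,n4
  Y(R13) = 0.01848 S between n5,n0
  Y(R14) = 0.02564 S between n5,n6
  Y(R15) = 0.1209 S between n0,n3
  Y(R16) = 0.3937 S between n5,n6
  Y(R17) = 0.0001290 S between n1,n2
  Y(R18) = 0.009615 S between n0,n4
  Y(R19) = 0.001222 S between n2,n1
  Iin: injects 0.0522 A into n6 (from n5)
Assemble and solve the 6×6 MNA system:
  V(n1)=3.018e-05  V(n2)=0.01645  V(n3)=0.01477  V(n4)=0.01320  V(n5)=-0.07661  V(n6)=0.04241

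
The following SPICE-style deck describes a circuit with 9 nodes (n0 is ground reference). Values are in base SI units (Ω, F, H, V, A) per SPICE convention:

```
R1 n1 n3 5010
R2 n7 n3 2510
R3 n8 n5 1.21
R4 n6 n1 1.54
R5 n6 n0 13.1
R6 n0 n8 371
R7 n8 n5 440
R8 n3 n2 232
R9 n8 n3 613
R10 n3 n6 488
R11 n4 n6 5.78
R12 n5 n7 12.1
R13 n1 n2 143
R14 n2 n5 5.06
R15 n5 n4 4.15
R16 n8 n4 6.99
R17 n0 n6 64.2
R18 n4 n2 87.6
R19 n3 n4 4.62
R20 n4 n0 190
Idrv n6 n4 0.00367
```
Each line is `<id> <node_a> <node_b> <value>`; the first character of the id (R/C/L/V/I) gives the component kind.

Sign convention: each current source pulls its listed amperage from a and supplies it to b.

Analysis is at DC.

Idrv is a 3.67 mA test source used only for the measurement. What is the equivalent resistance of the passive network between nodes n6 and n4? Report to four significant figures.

Element admittances at DC:
  Y(R1) = 0.0001996 S between n1,n3
  Y(R2) = 0.0003984 S between n7,n3
  Y(R3) = 0.8264 S between n8,n5
  Y(R4) = 0.6494 S between n6,n1
  Y(R5) = 0.07634 S between n6,n0
  Y(R6) = 0.002695 S between n0,n8
  Y(R7) = 0.002273 S between n8,n5
  Y(R8) = 0.004310 S between n3,n2
  Y(R9) = 0.001631 S between n8,n3
  Y(R10) = 0.002049 S between n3,n6
  Y(R11) = 0.1730 S between n4,n6
  Y(R12) = 0.08264 S between n5,n7
  Y(R13) = 0.006993 S between n1,n2
  Y(R14) = 0.1976 S between n2,n5
  Y(R15) = 0.2410 S between n5,n4
  Y(R16) = 0.1431 S between n8,n4
  Y(R17) = 0.01558 S between n0,n6
  Y(R18) = 0.01142 S between n4,n2
  Y(R19) = 0.2165 S between n3,n4
  Y(R20) = 0.005263 S between n4,n0
  Idrv: injects 0.00367 A into n4 (from n6)
Assemble and solve the 8×8 MNA system:
  V(n1)=-0.001334  V(n2)=0.01688  V(n3)=0.01766  V(n4)=0.01788  V(n5)=0.01745  V(n6)=-0.001536  V(n7)=0.01746  V(n8)=0.01747

R_eq = 5.289 Ω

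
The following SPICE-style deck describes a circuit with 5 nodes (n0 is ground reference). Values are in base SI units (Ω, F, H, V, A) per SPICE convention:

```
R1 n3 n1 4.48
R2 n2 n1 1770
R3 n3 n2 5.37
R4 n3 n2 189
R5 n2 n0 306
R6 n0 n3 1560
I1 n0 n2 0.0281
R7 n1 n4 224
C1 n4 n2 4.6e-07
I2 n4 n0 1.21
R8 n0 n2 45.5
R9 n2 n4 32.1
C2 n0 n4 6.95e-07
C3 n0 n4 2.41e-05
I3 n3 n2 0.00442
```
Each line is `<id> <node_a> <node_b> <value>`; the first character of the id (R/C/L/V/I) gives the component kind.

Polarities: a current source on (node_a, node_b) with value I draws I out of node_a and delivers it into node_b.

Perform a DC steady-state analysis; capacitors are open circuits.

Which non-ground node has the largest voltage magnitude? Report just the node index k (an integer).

4

Apply KCL at each of the 4 non-ground nodes and solve the resulting linear system.
Node n1: branches {R1, R2, R7} → V_1 = -46.92
Node n2: branches {R2, R3, R4, R5, I1, C1, R8, R9, I3} → V_2 = -45.64
Node n3: branches {R1, R3, R4, R6, I3} → V_3 = -46.27
Node n4: branches {R7, C1, I2, R9, C2, C3} → V_4 = -79.77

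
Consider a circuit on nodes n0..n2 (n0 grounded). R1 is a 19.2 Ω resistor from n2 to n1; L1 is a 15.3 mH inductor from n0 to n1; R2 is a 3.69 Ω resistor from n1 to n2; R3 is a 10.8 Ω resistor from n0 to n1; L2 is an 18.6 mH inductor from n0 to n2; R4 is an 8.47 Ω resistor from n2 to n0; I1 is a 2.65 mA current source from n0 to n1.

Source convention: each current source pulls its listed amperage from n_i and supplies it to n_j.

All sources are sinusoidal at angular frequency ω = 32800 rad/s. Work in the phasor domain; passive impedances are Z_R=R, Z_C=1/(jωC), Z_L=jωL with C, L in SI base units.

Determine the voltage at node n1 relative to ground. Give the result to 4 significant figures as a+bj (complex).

Element admittances at ω=32800 rad/s:
  Y(R1) = 0.05208+0.000j S between n2,n1
  Y(L1) = 0.000-0.001993j S between n0,n1
  Y(R2) = 0.2710+0.000j S between n1,n2
  Y(R3) = 0.09259+0.000j S between n0,n1
  Y(L2) = 0.000-0.001639j S between n0,n2
  Y(R4) = 0.1181+0.000j S between n2,n0
  I1: injects 0.00265 A into n1 (from n0)
Assemble and solve the 2×2 MNA system:
  V(n1)=0.01480+0.0002373j  V(n2)=0.01084+0.0002140j

0.01480+0.0002373j V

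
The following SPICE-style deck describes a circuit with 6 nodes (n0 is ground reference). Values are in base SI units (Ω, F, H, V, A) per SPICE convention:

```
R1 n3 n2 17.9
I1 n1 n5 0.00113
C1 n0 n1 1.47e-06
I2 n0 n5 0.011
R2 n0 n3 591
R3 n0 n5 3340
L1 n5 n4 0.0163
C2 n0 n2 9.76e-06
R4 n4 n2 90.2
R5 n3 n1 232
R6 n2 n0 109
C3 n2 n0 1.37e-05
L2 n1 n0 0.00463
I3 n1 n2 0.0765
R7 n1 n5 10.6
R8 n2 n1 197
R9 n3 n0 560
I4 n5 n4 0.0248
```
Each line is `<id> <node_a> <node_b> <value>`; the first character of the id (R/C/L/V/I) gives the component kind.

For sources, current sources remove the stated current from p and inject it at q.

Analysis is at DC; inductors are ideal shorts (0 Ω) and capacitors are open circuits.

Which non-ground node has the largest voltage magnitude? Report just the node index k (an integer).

2

Apply KCL at each of the 5 non-ground nodes and solve the resulting linear system.
Node n1: branches {I1, C1, R5, L2, I3, R7, R8} → V_1 = 0.000
Node n2: branches {R1, C2, R4, R6, C3, I3, R8} → V_2 = 2.508
Node n3: branches {R1, R2, R5, R9} → V_3 = 2.201
Node n4: branches {L1, R4, I4} → V_4 = 0.3777
Node n5: branches {I1, I2, R3, L1, R7, I4} → V_5 = 0.3777
Source currents: i(L1)=-0.04842, i(L2)=-0.01978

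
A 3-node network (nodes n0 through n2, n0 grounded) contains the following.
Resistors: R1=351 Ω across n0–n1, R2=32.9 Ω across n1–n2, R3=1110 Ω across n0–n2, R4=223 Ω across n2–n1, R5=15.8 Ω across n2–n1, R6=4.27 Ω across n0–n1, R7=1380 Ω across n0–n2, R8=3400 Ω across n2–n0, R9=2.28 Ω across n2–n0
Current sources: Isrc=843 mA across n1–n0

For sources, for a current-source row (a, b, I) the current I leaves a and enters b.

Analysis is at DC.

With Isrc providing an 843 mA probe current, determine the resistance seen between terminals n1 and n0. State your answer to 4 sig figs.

R_eq = 3.151 Ω

MNA unknowns: 2 node voltages V₁..V_2
R1: Y=0.002849 on G[0,1]
R2: Y=0.03040 on G[1,2]
R3: Y=0.0009009 on G[0,2]
R4: Y=0.004484 on G[2,1]
R5: Y=0.06329 on G[2,1]
R6: Y=0.2342 on G[0,1]
R7: Y=0.0007246 on G[0,2]
R8: Y=0.0002941 on G[2,0]
R9: Y=0.4386 on G[2,0]
Isrc: z[1]−=0.843, z[0]+=0.843
solve → V1=-2.657, V2=-0.4841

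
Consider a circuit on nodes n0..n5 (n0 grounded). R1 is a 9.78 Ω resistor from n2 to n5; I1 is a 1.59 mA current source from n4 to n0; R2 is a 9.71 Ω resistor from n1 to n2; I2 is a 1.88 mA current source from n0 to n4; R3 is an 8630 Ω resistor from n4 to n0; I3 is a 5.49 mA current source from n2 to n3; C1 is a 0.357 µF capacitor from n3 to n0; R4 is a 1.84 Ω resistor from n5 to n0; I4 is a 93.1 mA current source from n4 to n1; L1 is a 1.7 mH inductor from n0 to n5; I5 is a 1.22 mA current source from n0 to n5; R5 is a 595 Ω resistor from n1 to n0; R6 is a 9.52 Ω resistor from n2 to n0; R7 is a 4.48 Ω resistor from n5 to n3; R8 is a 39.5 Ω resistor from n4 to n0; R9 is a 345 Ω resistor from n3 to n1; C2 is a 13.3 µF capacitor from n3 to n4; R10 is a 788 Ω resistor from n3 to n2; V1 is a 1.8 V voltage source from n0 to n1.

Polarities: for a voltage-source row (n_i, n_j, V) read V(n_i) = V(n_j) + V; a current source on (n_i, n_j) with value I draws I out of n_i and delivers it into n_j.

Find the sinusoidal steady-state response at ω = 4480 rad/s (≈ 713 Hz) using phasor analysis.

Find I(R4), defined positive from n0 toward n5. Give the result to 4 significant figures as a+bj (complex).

Element admittances at ω=4480 rad/s:
  Y(R1) = 0.1022+0.000j S between n2,n5
  I1: injects 0.00159 A into n0 (from n4)
  Y(R2) = 0.1030+0.000j S between n1,n2
  I2: injects 0.00188 A into n4 (from n0)
  Y(R3) = 0.0001159+0.000j S between n4,n0
  I3: injects 0.00549 A into n3 (from n2)
  Y(C1) = 0.000+0.001599j S between n3,n0
  Y(R4) = 0.5435+0.000j S between n5,n0
  I4: injects 0.0931 A into n1 (from n4)
  Y(L1) = 0.000-0.1313j S between n0,n5
  I5: injects 0.00122 A into n5 (from n0)
  Y(R5) = 0.001681+0.000j S between n1,n0
  Y(R6) = 0.1050+0.000j S between n2,n0
  Y(R7) = 0.2232+0.000j S between n5,n3
  Y(R8) = 0.02532+0.000j S between n4,n0
  Y(R9) = 0.002899+0.000j S between n3,n1
  Y(C2) = 0.000+0.05958j S between n3,n4
  Y(R10) = 0.001269+0.000j S between n3,n2
  V1: constraint V(n0)−V(n1) = 1.8
Assemble and solve the 6×6 MNA system:
  V(n1)=-1.800+0.000j  V(n2)=-0.6787-0.02706j  V(n3)=-0.5006-0.1850j  V(n4)=-0.9191+0.9804j  V(n5)=-0.1949-0.08016j
  i(V1)=-0.2154+0.003323j

0.1059+0.04356j A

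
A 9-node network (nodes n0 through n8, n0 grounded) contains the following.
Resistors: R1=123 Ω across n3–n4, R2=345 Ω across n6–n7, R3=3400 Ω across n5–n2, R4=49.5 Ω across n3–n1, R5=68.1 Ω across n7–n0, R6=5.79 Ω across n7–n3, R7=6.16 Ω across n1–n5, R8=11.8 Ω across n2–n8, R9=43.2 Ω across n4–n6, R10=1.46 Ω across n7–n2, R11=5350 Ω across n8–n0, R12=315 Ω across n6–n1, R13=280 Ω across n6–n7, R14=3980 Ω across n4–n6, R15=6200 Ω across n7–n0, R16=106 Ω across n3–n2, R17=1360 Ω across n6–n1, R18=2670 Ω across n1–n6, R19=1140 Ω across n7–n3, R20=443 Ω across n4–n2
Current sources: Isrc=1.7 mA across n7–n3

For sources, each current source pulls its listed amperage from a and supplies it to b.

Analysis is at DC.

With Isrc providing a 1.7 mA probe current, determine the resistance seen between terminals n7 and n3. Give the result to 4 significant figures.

MNA unknowns: 8 node voltages V₁..V_8
R1: Y=0.008130 on G[3,4]
R2: Y=0.002899 on G[6,7]
R3: Y=0.0002941 on G[5,2]
R4: Y=0.02020 on G[3,1]
R5: Y=0.01468 on G[7,0]
R6: Y=0.1727 on G[7,3]
R7: Y=0.1623 on G[1,5]
R8: Y=0.08475 on G[2,8]
R9: Y=0.02315 on G[4,6]
R10: Y=0.6849 on G[7,2]
R11: Y=0.0001869 on G[8,0]
R12: Y=0.003175 on G[6,1]
R13: Y=0.003571 on G[6,7]
R14: Y=0.0002513 on G[4,6]
R15: Y=0.0001613 on G[7,0]
R16: Y=0.009434 on G[3,2]
R17: Y=0.0007353 on G[6,1]
R18: Y=0.0003745 on G[1,6]
R19: Y=0.0008772 on G[7,3]
R20: Y=0.002257 on G[4,2]
Isrc: z[7]−=0.0017, z[3]+=0.0017
solve → V1=0.008207, V2=0.0001420, V3=0.009045, V4=0.005516, V5=0.008192, V6=0.004808, V7=-1.784e-06, V8=0.0001417

R_eq = 5.322 Ω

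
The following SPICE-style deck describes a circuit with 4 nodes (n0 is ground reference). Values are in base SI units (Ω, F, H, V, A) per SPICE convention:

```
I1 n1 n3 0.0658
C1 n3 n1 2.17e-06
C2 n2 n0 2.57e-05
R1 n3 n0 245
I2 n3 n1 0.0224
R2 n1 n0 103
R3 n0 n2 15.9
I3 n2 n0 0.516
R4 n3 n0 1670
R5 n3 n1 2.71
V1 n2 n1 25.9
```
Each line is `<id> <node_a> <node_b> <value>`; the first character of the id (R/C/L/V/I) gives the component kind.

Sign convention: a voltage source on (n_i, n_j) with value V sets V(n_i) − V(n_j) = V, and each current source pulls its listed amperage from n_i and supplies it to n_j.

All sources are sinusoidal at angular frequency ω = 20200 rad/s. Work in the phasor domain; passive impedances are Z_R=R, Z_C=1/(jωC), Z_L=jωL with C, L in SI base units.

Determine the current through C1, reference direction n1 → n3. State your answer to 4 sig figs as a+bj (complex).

-0.002385-0.01905j A

MNA unknowns: 3 node voltages V₁..V_3 plus 1 source current (V1)
I1: z[1]−=0.0658, z[3]+=0.0658
C1: Y=0.000+0.04383j on G[3,1]
C2: Y=0.000+0.5191j on G[2,0]
R1: Y=0.004082+0.000j on G[3,0]
I2: z[3]−=0.0224, z[1]+=0.0224
R2: Y=0.009709+0.000j on G[1,0]
R3: Y=0.06289+0.000j on G[0,2]
I3: z[2]−=0.516, z[0]+=0.516
R4: Y=0.0005988+0.000j on G[3,0]
R5: Y=0.3690+0.000j on G[3,1]
V1: row V2−V1=25.9, i_V1 at 2,1
solve → V1=-25.94+0.2740j, V2=-0.04030+0.2740j, V3=-25.51+0.2196j
aux → i_V1=-0.3712+0.003688j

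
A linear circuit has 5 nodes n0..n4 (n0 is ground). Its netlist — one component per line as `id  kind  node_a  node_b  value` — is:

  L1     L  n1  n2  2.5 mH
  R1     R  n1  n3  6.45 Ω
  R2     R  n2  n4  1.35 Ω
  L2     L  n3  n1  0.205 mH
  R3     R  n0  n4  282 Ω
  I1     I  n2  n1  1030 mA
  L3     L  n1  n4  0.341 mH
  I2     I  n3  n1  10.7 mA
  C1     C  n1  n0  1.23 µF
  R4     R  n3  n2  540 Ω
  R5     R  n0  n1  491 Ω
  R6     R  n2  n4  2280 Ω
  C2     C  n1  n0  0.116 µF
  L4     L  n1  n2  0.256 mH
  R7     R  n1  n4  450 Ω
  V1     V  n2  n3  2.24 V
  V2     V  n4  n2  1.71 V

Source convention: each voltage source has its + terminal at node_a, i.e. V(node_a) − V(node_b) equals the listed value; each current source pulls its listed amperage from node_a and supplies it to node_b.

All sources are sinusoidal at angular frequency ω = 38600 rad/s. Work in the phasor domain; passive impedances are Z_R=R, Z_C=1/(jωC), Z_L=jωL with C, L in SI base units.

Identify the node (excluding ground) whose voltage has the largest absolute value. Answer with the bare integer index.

MNA unknowns: 4 node voltages V₁..V_4 plus 2 source currents (V1, V2)
L1: Y=0.000-0.01036j on G[1,2]
R1: Y=0.1550+0.000j on G[1,3]
R2: Y=0.7407+0.000j on G[2,4]
L2: Y=0.000-0.1264j on G[3,1]
R3: Y=0.003546+0.000j on G[0,4]
I1: z[2]−=1.03, z[1]+=1.03
L3: Y=0.000-0.07597j on G[1,4]
I2: z[3]−=0.0107, z[1]+=0.0107
C1: Y=0.000+0.04748j on G[1,0]
R4: Y=0.001852+0.000j on G[3,2]
R5: Y=0.002037+0.000j on G[0,1]
R6: Y=0.0004386+0.000j on G[2,4]
C2: Y=0.000+0.004478j on G[1,0]
L4: Y=0.000-0.1012j on G[1,2]
R7: Y=0.002222+0.000j on G[1,4]
V1: row V2−V3=2.24, i_V1 at 2,3
V2: row V4−V2=1.71, i_V2 at 4,2
solve → V1=0.1246+0.09445j, V2=-0.3977-1.880j, V3=-2.638-1.880j, V4=1.312-1.880j
aux → i_V1=-0.6712+0.04301j, i_V2=-1.125+0.1013j

3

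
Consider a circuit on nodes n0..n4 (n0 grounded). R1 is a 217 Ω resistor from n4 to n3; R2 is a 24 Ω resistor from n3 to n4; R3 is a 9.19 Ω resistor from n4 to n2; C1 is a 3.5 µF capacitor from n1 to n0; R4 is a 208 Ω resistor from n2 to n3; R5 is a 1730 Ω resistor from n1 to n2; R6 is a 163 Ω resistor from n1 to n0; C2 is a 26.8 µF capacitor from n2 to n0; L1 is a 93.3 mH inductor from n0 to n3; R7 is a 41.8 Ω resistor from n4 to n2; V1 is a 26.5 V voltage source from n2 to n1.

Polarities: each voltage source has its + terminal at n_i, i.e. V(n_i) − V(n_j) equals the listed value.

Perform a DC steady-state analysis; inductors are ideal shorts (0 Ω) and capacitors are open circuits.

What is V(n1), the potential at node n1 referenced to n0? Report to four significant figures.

MNA unknowns: 4 node voltages V₁..V_4 plus 2 source currents (L1, V1)
R1: Y=0.004608 on G[4,3]
R2: Y=0.04167 on G[3,4]
R3: Y=0.1088 on G[4,2]
C1: Y=0.000 on G[1,0]
R4: Y=0.004808 on G[2,3]
R5: Y=0.0005780 on G[1,2]
R6: Y=0.006135 on G[1,0]
C2: Y=0.000 on G[2,0]
L1: row V0−V3=0, i_L1 at 0,3
R7: Y=0.02392 on G[4,2]
V1: row V2−V1=26.5, i_V1 at 2,1
solve → V1=-22.91, V2=3.592, V3=0.000, V4=2.664
aux → i_L1=-0.1405, i_V1=-0.1559

-22.91 V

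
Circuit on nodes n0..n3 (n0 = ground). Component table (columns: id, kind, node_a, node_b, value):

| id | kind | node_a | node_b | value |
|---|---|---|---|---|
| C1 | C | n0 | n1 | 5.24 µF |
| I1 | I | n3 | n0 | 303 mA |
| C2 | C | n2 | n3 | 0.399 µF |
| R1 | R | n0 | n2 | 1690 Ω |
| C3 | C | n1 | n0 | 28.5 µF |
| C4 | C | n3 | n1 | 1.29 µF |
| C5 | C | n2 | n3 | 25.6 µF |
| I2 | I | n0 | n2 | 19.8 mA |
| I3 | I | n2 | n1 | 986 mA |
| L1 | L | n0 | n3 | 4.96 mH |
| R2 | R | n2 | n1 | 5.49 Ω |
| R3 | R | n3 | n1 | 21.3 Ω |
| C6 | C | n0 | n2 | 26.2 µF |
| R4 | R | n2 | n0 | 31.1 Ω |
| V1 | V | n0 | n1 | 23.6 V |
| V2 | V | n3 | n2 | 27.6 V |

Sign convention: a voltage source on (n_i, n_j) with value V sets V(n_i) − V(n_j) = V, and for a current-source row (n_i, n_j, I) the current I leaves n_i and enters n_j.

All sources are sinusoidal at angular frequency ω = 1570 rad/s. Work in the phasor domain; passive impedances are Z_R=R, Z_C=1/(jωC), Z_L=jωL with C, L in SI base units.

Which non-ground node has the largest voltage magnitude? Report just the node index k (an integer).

2

MNA unknowns: 3 node voltages V₁..V_3 plus 2 source currents (V1, V2)
C1: Y=0.000+0.008227j on G[0,1]
I1: z[3]−=0.303, z[0]+=0.303
C2: Y=0.000+0.0006264j on G[2,3]
R1: Y=0.0005917+0.000j on G[0,2]
C3: Y=0.000+0.04475j on G[1,0]
C4: Y=0.000+0.002025j on G[3,1]
C5: Y=0.000+0.04019j on G[2,3]
I2: z[0]−=0.0198, z[2]+=0.0198
I3: z[2]−=0.986, z[1]+=0.986
L1: Y=0.000-0.1284j on G[0,3]
R2: Y=0.1821+0.000j on G[2,1]
R3: Y=0.04695+0.000j on G[3,1]
C6: Y=0.000+0.04113j on G[0,2]
R4: Y=0.03215+0.000j on G[2,0]
V1: row V0−V1=23.6, i_V1 at 0,1
V2: row V3−V2=27.6, i_V2 at 3,2
solve → V1=-23.60+0.000j, V2=-31.39+2.918j, V3=-3.794+2.918j
aux → i_V1=-0.4902-1.959j, i_V2=-1.602-1.791j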